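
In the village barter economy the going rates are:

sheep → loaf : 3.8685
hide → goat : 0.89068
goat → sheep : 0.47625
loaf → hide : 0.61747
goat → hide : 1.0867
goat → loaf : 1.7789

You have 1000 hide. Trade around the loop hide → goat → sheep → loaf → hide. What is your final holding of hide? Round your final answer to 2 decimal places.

1000 hide × 0.89068 = 890.68 goat
890.68 goat × 0.47625 = 424.18635 sheep
424.18635 sheep × 3.8685 = 1640.964894975 loaf
1640.964894975 loaf × 0.61747 = 1013.24659370021325 hide

1013.25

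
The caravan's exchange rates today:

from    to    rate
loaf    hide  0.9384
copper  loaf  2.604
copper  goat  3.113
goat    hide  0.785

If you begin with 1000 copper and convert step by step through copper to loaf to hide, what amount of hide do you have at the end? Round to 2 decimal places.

2443.59

1000 copper × 2.604 = 2604 loaf
2604 loaf × 0.9384 = 2443.5936 hide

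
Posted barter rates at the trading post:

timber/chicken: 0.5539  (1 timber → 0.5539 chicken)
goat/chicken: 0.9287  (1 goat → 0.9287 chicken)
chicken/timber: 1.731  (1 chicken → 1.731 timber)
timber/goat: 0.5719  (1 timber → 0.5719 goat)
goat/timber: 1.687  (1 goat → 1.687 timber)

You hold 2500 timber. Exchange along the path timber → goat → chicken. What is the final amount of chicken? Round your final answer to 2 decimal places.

1327.81

2500 timber × 0.5719 = 1429.75 goat
1429.75 goat × 0.9287 = 1327.808825 chicken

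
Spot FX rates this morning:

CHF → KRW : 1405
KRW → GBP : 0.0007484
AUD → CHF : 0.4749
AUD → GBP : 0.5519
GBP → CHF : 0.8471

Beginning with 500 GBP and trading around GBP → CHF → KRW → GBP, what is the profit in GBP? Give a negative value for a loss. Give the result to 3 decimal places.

-54.636

500 GBP × 0.8471 = 423.55 CHF
423.55 CHF × 1405 = 595087.75 KRW
595087.75 KRW × 0.0007484 = 445.3636721 GBP
Net change: 445.3636721 − 500 = -54.6363279 GBP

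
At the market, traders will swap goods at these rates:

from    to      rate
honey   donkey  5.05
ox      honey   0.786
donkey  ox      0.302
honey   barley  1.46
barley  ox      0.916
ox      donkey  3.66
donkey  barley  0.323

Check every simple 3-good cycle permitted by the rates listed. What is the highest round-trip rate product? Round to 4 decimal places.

honey→donkey→ox→honey: 5.05 × 0.302 × 0.786 = 1.19873
barley→ox→donkey→barley: 0.916 × 3.66 × 0.323 = 1.08288
barley→ox→honey→barley: 0.916 × 0.786 × 1.46 = 1.05116
Maximum is honey→donkey→ox→honey at 1.1987; arbitrage exists.

1.1987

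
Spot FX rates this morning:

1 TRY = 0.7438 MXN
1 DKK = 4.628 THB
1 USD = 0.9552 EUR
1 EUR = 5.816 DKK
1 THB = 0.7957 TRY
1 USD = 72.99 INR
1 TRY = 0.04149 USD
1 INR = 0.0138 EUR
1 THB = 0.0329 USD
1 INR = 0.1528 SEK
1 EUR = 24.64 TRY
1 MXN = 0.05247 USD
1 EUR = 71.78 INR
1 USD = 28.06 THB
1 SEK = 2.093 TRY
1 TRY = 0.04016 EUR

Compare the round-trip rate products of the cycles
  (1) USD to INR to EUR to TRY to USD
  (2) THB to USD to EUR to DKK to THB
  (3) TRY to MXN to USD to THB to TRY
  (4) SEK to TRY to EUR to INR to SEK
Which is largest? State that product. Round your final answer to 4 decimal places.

(1) 72.99 × 0.0138 × 24.64 × 0.04149 = 1.02974
(2) 0.0329 × 0.9552 × 5.816 × 4.628 = 0.84588
(3) 0.7438 × 0.05247 × 28.06 × 0.7957 = 0.87137
(4) 2.093 × 0.04016 × 71.78 × 0.1528 = 0.92191
Highest is cycle (1) at 1.0297 (>1, arbitrage).

1.0297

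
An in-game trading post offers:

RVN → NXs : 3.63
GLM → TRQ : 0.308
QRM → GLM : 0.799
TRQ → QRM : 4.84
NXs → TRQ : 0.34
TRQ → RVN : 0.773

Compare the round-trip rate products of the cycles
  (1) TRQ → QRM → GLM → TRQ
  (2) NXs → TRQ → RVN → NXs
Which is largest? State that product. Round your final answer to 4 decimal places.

1.1911

(1) 4.84 × 0.799 × 0.308 = 1.19109
(2) 0.34 × 0.773 × 3.63 = 0.95404
Highest is cycle (1) at 1.1911 (>1, arbitrage).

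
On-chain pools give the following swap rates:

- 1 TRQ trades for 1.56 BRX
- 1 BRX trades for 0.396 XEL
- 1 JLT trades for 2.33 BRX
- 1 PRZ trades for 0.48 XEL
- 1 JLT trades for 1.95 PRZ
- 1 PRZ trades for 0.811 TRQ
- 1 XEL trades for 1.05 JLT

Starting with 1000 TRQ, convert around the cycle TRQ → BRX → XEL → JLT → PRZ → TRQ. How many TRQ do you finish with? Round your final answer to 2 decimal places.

1025.80

1000 TRQ × 1.56 = 1560 BRX
1560 BRX × 0.396 = 617.76 XEL
617.76 XEL × 1.05 = 648.648 JLT
648.648 JLT × 1.95 = 1264.8636 PRZ
1264.8636 PRZ × 0.811 = 1025.8043796 TRQ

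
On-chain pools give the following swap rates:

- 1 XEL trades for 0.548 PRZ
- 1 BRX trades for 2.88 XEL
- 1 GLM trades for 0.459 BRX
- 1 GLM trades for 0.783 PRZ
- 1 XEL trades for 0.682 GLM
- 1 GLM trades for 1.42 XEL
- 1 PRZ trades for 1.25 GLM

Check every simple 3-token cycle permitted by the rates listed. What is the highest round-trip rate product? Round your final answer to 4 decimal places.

0.9727

GLM→XEL→PRZ→GLM: 1.42 × 0.548 × 1.25 = 0.97270
GLM→BRX→XEL→GLM: 0.459 × 2.88 × 0.682 = 0.90155
Maximum is GLM→XEL→PRZ→GLM at 0.9727; no arbitrage — every cycle loses value.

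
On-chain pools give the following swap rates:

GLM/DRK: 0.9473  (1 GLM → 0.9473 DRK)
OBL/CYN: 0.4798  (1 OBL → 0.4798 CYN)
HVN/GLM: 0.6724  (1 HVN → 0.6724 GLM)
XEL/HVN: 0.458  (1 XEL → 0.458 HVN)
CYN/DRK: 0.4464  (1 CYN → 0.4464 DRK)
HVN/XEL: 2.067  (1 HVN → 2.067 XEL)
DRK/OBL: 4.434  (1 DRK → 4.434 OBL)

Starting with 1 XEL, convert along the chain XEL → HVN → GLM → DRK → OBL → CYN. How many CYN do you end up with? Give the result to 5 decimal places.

0.62064

1 XEL × 0.458 = 0.458 HVN
0.458 HVN × 0.6724 = 0.3079592 GLM
0.3079592 GLM × 0.9473 = 0.29172975016 DRK
0.29172975016 DRK × 4.434 = 1.29352971220944 OBL
1.29352971220944 OBL × 0.4798 = 0.620635555918089312 CYN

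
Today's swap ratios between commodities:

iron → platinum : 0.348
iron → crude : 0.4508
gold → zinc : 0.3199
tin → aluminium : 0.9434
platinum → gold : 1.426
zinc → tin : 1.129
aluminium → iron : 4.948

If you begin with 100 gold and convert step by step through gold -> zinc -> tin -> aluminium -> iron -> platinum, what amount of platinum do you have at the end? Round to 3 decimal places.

100 gold × 0.3199 = 31.99 zinc
31.99 zinc × 1.129 = 36.11671 tin
36.11671 tin × 0.9434 = 34.072504214 aluminium
34.072504214 aluminium × 4.948 = 168.590750850872 iron
168.590750850872 iron × 0.348 = 58.669581296103456 platinum

58.670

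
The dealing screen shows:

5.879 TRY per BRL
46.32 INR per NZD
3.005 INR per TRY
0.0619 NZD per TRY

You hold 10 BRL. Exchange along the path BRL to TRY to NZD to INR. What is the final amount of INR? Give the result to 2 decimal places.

10 BRL × 5.879 = 58.79 TRY
58.79 TRY × 0.0619 = 3.639101 NZD
3.639101 NZD × 46.32 = 168.56315832 INR

168.56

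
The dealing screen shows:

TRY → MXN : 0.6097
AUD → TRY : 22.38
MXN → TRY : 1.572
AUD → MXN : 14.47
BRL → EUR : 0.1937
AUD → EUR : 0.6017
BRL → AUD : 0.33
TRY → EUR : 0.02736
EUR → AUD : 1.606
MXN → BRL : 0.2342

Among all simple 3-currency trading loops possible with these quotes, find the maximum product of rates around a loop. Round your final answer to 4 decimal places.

1.1183

MXN→BRL→AUD→MXN: 0.2342 × 0.33 × 14.47 = 1.11833
AUD→TRY→EUR→AUD: 22.38 × 0.02736 × 1.606 = 0.98338
Maximum is MXN→BRL→AUD→MXN at 1.1183; arbitrage exists.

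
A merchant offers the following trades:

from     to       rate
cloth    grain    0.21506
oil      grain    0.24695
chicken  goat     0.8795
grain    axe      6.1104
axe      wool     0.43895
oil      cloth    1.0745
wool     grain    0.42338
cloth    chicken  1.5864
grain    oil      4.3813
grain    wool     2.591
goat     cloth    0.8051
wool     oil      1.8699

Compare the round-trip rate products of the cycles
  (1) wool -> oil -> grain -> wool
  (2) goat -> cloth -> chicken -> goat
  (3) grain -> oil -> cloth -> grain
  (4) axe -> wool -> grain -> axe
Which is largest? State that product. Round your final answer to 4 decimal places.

(1) 1.8699 × 0.24695 × 2.591 = 1.19645
(2) 0.8051 × 1.5864 × 0.8795 = 1.12331
(3) 4.3813 × 1.0745 × 0.21506 = 1.01244
(4) 0.43895 × 0.42338 × 6.1104 = 1.13557
Highest is cycle (1) at 1.1965 (>1, arbitrage).

1.1965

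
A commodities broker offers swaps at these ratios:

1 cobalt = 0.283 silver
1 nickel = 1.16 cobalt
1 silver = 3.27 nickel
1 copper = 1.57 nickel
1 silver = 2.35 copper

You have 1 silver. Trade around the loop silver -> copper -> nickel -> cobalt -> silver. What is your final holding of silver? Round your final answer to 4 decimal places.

1.2112

1 silver × 2.35 = 2.35 copper
2.35 copper × 1.57 = 3.6895 nickel
3.6895 nickel × 1.16 = 4.27982 cobalt
4.27982 cobalt × 0.283 = 1.21118906 silver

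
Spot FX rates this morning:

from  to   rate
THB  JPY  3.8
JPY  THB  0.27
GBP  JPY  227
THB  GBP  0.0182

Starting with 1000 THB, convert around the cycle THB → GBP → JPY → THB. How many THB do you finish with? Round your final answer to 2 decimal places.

1000 THB × 0.0182 = 18.2 GBP
18.2 GBP × 227 = 4131.4 JPY
4131.4 JPY × 0.27 = 1115.478 THB

1115.48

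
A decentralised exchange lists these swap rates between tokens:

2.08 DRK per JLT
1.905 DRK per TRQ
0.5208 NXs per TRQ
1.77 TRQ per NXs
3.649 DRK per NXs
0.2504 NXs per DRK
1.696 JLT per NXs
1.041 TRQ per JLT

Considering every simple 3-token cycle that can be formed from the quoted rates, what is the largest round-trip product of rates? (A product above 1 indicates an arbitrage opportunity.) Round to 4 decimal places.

NXs→JLT→TRQ→NXs: 1.696 × 1.041 × 0.5208 = 0.91949
NXs→JLT→DRK→NXs: 1.696 × 2.08 × 0.2504 = 0.88333
NXs→TRQ→DRK→NXs: 1.77 × 1.905 × 0.2504 = 0.84431
Maximum is NXs→JLT→TRQ→NXs at 0.9195; no arbitrage — every cycle loses value.

0.9195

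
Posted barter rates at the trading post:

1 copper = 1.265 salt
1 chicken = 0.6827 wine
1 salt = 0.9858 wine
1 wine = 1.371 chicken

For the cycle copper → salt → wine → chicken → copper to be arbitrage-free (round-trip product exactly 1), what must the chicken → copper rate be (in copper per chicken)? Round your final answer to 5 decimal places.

Known legs of the cycle: 1.265 × 0.9858 × 1.371 = 1.709687727
For no arbitrage the full-cycle product must be 1, so the missing rate is 1 / 1.709687727 ≈ 0.5849021.

0.58490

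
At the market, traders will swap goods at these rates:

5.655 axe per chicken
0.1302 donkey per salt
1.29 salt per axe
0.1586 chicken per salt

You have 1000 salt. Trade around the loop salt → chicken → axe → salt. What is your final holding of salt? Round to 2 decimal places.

1156.98

1000 salt × 0.1586 = 158.6 chicken
158.6 chicken × 5.655 = 896.883 axe
896.883 axe × 1.29 = 1156.97907 salt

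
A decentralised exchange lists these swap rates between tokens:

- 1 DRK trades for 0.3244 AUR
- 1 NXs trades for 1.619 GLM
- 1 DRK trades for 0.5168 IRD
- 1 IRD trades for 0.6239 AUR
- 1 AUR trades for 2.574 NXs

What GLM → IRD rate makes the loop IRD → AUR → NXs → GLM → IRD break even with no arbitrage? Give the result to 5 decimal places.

0.38462

Known legs of the cycle: 0.6239 × 2.574 × 1.619 = 2.5999822134
For no arbitrage the full-cycle product must be 1, so the missing rate is 1 / 2.5999822134 ≈ 0.3846180.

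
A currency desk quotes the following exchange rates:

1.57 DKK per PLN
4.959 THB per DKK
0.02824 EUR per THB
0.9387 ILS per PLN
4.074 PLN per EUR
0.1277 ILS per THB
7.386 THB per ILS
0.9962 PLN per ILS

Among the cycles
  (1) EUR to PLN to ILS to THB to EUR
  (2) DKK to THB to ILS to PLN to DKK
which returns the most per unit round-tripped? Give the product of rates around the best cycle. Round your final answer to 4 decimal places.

(1) 4.074 × 0.9387 × 7.386 × 0.02824 = 0.79767
(2) 4.959 × 0.1277 × 0.9962 × 1.57 = 0.99045
Highest is cycle (2) at 0.9904 (≤1, no arbitrage).

0.9904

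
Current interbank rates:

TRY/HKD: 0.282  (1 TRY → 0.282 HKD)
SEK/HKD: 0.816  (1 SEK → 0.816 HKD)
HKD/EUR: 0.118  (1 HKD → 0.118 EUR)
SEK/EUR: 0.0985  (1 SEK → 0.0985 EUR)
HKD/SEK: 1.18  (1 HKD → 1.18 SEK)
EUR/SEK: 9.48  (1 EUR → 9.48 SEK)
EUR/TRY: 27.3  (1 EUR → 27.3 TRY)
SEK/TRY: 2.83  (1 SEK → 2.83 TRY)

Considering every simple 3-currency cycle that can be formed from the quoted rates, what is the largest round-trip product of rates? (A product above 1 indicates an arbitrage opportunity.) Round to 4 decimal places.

HKD→SEK→TRY→HKD: 1.18 × 2.83 × 0.282 = 0.94171
HKD→EUR→SEK→HKD: 0.118 × 9.48 × 0.816 = 0.91281
HKD→EUR→TRY→HKD: 0.118 × 27.3 × 0.282 = 0.90843
Maximum is HKD→SEK→TRY→HKD at 0.9417; no arbitrage — every cycle loses value.

0.9417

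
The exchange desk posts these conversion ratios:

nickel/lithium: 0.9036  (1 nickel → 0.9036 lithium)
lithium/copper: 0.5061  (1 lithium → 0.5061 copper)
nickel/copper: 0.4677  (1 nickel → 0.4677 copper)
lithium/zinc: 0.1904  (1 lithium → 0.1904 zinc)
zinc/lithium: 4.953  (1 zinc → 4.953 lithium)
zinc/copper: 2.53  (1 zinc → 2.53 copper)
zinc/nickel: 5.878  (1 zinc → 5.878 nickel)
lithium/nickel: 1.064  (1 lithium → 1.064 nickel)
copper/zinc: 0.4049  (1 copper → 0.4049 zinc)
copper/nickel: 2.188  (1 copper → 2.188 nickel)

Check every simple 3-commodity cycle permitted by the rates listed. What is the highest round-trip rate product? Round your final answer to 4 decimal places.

1.1131

nickel→copper→zinc→nickel: 0.4677 × 0.4049 × 5.878 = 1.11313
copper→zinc→lithium→copper: 0.4049 × 4.953 × 0.5061 = 1.01497
nickel→lithium→zinc→nickel: 0.9036 × 0.1904 × 5.878 = 1.01128
nickel→lithium→copper→nickel: 0.9036 × 0.5061 × 2.188 = 1.00060
Maximum is nickel→copper→zinc→nickel at 1.1131; arbitrage exists.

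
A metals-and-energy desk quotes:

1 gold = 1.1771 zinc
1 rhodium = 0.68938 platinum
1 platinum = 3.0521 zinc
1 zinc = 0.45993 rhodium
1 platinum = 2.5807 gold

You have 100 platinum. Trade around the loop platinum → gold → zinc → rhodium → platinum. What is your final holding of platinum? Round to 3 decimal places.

100 platinum × 2.5807 = 258.07 gold
258.07 gold × 1.1771 = 303.774197 zinc
303.774197 zinc × 0.45993 = 139.71486642621 rhodium
139.71486642621 rhodium × 0.68938 = 96.3166346169006498 platinum

96.317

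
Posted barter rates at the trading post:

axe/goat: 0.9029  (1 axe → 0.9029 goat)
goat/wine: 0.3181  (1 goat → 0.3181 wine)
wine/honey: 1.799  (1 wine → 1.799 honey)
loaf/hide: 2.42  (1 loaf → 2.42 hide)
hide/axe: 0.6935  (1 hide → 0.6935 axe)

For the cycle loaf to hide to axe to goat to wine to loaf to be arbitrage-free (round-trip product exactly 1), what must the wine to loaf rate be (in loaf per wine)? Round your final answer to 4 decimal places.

Known legs of the cycle: 2.42 × 0.6935 × 0.9029 × 0.3181 = 0.4820201055923
For no arbitrage the full-cycle product must be 1, so the missing rate is 1 / 0.4820201055923 ≈ 2.074602.

2.0746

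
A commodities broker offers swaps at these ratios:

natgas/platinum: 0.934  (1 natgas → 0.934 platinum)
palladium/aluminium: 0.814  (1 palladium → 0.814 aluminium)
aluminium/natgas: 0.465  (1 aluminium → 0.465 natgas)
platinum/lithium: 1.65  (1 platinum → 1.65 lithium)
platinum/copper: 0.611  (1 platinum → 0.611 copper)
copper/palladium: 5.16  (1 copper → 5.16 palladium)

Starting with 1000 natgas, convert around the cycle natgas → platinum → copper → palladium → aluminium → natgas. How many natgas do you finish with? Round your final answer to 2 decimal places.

1114.59

1000 natgas × 0.934 = 934 platinum
934 platinum × 0.611 = 570.674 copper
570.674 copper × 5.16 = 2944.67784 palladium
2944.67784 palladium × 0.814 = 2396.96776176 aluminium
2396.96776176 aluminium × 0.465 = 1114.5900092184 natgas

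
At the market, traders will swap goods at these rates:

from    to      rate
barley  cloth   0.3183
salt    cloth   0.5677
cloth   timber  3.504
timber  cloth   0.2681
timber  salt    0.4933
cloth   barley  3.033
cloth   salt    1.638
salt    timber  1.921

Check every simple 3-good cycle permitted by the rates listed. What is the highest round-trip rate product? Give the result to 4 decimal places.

0.9813

salt→cloth→timber→salt: 0.5677 × 3.504 × 0.4933 = 0.98128
salt→timber→cloth→salt: 1.921 × 0.2681 × 1.638 = 0.84360
Maximum is salt→cloth→timber→salt at 0.9813; no arbitrage — every cycle loses value.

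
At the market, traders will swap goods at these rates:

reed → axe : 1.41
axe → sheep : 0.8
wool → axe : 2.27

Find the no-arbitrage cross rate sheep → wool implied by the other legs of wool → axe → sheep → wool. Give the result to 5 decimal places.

0.55066

Known legs of the cycle: 2.27 × 0.8 = 1.816
For no arbitrage the full-cycle product must be 1, so the missing rate is 1 / 1.816 ≈ 0.5506608.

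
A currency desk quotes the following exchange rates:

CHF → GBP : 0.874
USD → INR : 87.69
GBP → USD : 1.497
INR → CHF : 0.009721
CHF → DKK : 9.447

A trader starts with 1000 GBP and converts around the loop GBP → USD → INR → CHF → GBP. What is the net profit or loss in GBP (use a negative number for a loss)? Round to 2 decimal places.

115.31

1000 GBP × 1.497 = 1497 USD
1497 USD × 87.69 = 131271.93 INR
131271.93 INR × 0.009721 = 1276.09443153 CHF
1276.09443153 CHF × 0.874 = 1115.30653315722 GBP
Net change: 1115.30653315722 − 1000 = 115.30653315722 GBP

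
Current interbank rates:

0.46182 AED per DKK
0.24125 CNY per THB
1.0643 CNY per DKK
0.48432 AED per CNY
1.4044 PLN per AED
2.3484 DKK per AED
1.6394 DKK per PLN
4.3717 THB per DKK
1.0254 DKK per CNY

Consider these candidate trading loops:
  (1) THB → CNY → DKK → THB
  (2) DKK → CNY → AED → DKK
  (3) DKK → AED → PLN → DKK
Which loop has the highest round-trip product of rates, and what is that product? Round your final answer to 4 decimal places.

1.2105

(1) 0.24125 × 1.0254 × 4.3717 = 1.08146
(2) 1.0643 × 0.48432 × 2.3484 = 1.21051
(3) 0.46182 × 1.4044 × 1.6394 = 1.06328
Highest is cycle (2) at 1.2105 (>1, arbitrage).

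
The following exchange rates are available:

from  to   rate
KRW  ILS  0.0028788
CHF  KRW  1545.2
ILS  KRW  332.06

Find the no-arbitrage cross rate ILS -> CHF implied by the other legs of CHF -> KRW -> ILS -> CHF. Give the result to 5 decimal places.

0.22480

Known legs of the cycle: 1545.2 × 0.0028788 = 4.44832176
For no arbitrage the full-cycle product must be 1, so the missing rate is 1 / 4.44832176 ≈ 0.2248039.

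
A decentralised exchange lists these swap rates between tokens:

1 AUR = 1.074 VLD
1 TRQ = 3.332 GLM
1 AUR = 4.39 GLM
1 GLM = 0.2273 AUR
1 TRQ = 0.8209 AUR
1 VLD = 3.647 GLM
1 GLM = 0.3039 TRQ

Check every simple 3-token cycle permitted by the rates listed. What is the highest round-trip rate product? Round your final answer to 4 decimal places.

TRQ→AUR→GLM→TRQ: 0.8209 × 4.39 × 0.3039 = 1.09518
GLM→AUR→VLD→GLM: 0.2273 × 1.074 × 3.647 = 0.89031
Maximum is TRQ→AUR→GLM→TRQ at 1.0952; arbitrage exists.

1.0952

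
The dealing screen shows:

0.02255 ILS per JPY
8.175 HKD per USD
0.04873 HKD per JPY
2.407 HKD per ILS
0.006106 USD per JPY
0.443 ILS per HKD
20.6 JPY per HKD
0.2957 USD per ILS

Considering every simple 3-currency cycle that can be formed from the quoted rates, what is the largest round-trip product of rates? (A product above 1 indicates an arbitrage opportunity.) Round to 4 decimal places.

1.1181

ILS→HKD→JPY→ILS: 2.407 × 20.6 × 0.02255 = 1.11812
ILS→USD→HKD→ILS: 0.2957 × 8.175 × 0.443 = 1.07088
USD→HKD→JPY→USD: 8.175 × 20.6 × 0.006106 = 1.02828
Maximum is ILS→HKD→JPY→ILS at 1.1181; arbitrage exists.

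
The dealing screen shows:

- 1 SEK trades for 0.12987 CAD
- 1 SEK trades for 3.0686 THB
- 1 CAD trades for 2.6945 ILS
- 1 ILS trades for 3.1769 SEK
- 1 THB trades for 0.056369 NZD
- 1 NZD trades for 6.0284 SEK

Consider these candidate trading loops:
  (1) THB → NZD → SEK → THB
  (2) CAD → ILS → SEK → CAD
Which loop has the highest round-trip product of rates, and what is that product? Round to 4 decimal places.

1.1117

(1) 0.056369 × 6.0284 × 3.0686 = 1.04276
(2) 2.6945 × 3.1769 × 0.12987 = 1.11171
Highest is cycle (2) at 1.1117 (>1, arbitrage).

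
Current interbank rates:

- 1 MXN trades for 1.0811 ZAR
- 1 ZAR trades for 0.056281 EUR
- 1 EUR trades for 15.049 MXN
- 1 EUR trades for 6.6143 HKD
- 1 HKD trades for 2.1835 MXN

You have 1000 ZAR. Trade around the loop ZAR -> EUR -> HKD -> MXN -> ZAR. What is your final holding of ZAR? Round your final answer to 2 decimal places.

878.75

1000 ZAR × 0.056281 = 56.281 EUR
56.281 EUR × 6.6143 = 372.2594183 HKD
372.2594183 HKD × 2.1835 = 812.82843985805 MXN
812.82843985805 MXN × 1.0811 = 878.748826330537855 ZAR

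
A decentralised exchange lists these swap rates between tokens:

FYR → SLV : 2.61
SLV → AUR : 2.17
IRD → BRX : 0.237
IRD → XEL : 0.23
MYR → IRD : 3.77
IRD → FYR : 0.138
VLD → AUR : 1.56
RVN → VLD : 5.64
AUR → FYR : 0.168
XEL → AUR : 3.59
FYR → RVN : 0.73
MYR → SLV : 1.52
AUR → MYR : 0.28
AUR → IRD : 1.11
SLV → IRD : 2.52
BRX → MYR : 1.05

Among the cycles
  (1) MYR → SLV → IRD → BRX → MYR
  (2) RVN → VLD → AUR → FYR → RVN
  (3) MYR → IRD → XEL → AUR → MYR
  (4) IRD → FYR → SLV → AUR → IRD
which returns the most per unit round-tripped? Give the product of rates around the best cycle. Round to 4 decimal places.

(1) 1.52 × 2.52 × 0.237 × 1.05 = 0.95320
(2) 5.64 × 1.56 × 0.168 × 0.73 = 1.07904
(3) 3.77 × 0.23 × 3.59 × 0.28 = 0.87161
(4) 0.138 × 2.61 × 2.17 × 1.11 = 0.86757
Highest is cycle (2) at 1.0790 (>1, arbitrage).

1.0790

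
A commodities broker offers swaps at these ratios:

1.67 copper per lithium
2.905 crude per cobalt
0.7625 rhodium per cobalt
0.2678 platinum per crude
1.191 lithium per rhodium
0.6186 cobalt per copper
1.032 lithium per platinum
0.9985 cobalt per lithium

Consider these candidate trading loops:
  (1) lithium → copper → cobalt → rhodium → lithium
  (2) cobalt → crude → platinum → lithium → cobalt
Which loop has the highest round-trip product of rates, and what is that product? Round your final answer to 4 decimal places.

(1) 1.67 × 0.6186 × 0.7625 × 1.191 = 0.93816
(2) 2.905 × 0.2678 × 1.032 × 0.9985 = 0.80165
Highest is cycle (1) at 0.9382 (≤1, no arbitrage).

0.9382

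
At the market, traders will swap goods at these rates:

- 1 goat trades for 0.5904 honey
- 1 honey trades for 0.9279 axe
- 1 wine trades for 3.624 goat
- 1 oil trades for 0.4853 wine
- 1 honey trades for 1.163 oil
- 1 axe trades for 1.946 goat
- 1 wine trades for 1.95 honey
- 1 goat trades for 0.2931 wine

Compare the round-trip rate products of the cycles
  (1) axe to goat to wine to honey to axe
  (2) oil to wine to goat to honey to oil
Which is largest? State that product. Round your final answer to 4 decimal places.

(1) 1.946 × 0.2931 × 1.95 × 0.9279 = 1.03204
(2) 0.4853 × 3.624 × 0.5904 × 1.163 = 1.20760
Highest is cycle (2) at 1.2076 (>1, arbitrage).

1.2076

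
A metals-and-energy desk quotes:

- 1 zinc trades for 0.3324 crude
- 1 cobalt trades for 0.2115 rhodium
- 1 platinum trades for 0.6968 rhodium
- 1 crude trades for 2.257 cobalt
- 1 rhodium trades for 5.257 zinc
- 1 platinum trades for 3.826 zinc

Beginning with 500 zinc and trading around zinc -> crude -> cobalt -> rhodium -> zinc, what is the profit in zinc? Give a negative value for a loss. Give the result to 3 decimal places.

-82.928

500 zinc × 0.3324 = 166.2 crude
166.2 crude × 2.257 = 375.1134 cobalt
375.1134 cobalt × 0.2115 = 79.3364841 rhodium
79.3364841 rhodium × 5.257 = 417.0718969137 zinc
Net change: 417.0718969137 − 500 = -82.9281030863 zinc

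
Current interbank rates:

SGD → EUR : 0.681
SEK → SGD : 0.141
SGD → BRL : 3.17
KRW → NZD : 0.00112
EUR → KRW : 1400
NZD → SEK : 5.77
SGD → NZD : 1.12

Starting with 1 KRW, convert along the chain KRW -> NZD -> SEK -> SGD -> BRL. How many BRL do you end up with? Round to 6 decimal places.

0.002888

1 KRW × 0.00112 = 0.00112 NZD
0.00112 NZD × 5.77 = 0.0064624 SEK
0.0064624 SEK × 0.141 = 0.0009111984 SGD
0.0009111984 SGD × 3.17 = 0.002888498928 BRL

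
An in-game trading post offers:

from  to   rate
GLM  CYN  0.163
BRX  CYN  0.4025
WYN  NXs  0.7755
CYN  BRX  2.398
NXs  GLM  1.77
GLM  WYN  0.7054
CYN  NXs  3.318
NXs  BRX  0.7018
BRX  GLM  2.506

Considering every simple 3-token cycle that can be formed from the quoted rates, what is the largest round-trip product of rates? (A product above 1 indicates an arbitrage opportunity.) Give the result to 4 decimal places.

BRX→GLM→CYN→BRX: 2.506 × 0.163 × 2.398 = 0.97953
NXs→GLM→WYN→NXs: 1.77 × 0.7054 × 0.7755 = 0.96826
NXs→GLM→CYN→NXs: 1.77 × 0.163 × 3.318 = 0.95728
BRX→CYN→NXs→BRX: 0.4025 × 3.318 × 0.7018 = 0.93725
Maximum is BRX→GLM→CYN→BRX at 0.9795; no arbitrage — every cycle loses value.

0.9795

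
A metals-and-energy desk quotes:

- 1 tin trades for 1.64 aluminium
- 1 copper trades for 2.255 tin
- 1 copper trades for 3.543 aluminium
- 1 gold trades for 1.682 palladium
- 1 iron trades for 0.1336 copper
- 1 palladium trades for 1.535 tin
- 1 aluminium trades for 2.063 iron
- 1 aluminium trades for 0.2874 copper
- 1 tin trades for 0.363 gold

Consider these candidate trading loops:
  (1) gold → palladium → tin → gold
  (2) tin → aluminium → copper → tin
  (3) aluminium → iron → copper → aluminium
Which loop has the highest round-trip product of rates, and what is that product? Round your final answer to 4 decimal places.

(1) 1.682 × 1.535 × 0.363 = 0.93722
(2) 1.64 × 0.2874 × 2.255 = 1.06286
(3) 2.063 × 0.1336 × 3.543 = 0.97651
Highest is cycle (2) at 1.0629 (>1, arbitrage).

1.0629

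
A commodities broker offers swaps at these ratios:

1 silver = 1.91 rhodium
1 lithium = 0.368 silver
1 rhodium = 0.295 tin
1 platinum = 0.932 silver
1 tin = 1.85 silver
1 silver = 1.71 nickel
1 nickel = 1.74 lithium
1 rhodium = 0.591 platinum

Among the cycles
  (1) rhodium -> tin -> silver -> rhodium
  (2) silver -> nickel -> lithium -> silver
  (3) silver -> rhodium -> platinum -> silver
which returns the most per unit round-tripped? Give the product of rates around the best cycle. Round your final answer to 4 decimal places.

1.0949

(1) 0.295 × 1.85 × 1.91 = 1.04238
(2) 1.71 × 1.74 × 0.368 = 1.09495
(3) 1.91 × 0.591 × 0.932 = 1.05205
Highest is cycle (2) at 1.0949 (>1, arbitrage).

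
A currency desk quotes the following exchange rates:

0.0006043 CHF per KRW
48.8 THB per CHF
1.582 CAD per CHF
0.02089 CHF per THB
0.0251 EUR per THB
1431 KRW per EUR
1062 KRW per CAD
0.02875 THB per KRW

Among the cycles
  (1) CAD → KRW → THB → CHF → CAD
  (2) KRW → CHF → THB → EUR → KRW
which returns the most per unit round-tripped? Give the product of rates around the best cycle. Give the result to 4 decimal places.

(1) 1062 × 0.02875 × 0.02089 × 1.582 = 1.00904
(2) 0.0006043 × 48.8 × 0.0251 × 1431 = 1.05922
Highest is cycle (2) at 1.0592 (>1, arbitrage).

1.0592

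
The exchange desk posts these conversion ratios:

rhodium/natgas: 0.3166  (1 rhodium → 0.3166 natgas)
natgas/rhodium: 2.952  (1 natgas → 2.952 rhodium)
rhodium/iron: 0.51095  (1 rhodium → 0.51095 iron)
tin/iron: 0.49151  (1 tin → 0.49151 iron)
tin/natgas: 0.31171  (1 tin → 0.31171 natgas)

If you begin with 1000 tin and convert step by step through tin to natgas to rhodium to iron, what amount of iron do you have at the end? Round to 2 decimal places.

1000 tin × 0.31171 = 311.71 natgas
311.71 natgas × 2.952 = 920.16792 rhodium
920.16792 rhodium × 0.51095 = 470.159798724 iron

470.16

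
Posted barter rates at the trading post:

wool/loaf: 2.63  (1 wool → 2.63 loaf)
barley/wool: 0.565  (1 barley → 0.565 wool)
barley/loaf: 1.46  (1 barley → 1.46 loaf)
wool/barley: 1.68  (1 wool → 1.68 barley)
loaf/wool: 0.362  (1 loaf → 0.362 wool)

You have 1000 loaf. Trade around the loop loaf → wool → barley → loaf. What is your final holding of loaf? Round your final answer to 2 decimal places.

1000 loaf × 0.362 = 362 wool
362 wool × 1.68 = 608.16 barley
608.16 barley × 1.46 = 887.9136 loaf

887.91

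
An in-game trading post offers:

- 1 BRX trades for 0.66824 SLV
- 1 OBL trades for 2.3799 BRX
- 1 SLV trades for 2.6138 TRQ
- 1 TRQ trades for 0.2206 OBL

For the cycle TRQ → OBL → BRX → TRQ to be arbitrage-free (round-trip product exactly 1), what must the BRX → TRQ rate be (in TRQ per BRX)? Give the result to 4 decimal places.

1.9047

Known legs of the cycle: 0.2206 × 2.3799 = 0.52500594
For no arbitrage the full-cycle product must be 1, so the missing rate is 1 / 0.52500594 ≈ 1.904740.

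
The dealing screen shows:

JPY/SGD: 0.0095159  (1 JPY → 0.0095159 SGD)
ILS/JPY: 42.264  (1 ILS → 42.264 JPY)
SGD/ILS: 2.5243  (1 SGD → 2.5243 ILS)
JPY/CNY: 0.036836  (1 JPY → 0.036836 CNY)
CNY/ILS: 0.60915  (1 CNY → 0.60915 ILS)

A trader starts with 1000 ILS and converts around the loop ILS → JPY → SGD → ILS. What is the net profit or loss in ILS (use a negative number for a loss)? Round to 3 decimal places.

15.223

1000 ILS × 42.264 = 42264 JPY
42264 JPY × 0.0095159 = 402.1799976 SGD
402.1799976 SGD × 2.5243 = 1015.22296794168 ILS
Net change: 1015.22296794168 − 1000 = 15.22296794168 ILS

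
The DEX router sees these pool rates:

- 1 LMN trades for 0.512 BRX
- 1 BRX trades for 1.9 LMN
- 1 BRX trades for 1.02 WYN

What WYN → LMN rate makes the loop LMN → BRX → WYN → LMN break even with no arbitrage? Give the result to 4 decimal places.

Known legs of the cycle: 0.512 × 1.02 = 0.52224
For no arbitrage the full-cycle product must be 1, so the missing rate is 1 / 0.52224 ≈ 1.914828.

1.9148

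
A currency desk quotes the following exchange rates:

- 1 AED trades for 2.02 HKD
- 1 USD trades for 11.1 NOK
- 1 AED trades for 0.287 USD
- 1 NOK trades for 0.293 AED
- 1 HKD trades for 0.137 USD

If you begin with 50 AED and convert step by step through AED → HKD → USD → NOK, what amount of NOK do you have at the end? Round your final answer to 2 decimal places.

50 AED × 2.02 = 101 HKD
101 HKD × 0.137 = 13.837 USD
13.837 USD × 11.1 = 153.5907 NOK

153.59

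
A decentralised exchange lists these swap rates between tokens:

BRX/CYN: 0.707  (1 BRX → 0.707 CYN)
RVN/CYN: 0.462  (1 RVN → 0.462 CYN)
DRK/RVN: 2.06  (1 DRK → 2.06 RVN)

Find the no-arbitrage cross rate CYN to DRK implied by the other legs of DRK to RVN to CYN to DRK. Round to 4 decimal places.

1.0507

Known legs of the cycle: 2.06 × 0.462 = 0.95172
For no arbitrage the full-cycle product must be 1, so the missing rate is 1 / 0.95172 ≈ 1.050729.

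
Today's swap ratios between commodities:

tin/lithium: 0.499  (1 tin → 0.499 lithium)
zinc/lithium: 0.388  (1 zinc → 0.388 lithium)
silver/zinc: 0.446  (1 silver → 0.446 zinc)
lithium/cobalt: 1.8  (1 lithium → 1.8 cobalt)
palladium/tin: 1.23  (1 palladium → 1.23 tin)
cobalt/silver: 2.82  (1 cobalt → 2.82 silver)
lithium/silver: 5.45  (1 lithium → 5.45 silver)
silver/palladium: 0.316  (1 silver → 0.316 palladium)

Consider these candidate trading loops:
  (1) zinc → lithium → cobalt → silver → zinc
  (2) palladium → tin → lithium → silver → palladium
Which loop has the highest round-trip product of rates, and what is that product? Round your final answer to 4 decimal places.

(1) 0.388 × 1.8 × 2.82 × 0.446 = 0.87839
(2) 1.23 × 0.499 × 5.45 × 0.316 = 1.05703
Highest is cycle (2) at 1.0570 (>1, arbitrage).

1.0570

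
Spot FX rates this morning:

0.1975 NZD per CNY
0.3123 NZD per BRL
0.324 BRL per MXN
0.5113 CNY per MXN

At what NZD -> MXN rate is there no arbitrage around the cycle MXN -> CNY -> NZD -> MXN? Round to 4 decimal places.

9.9028

Known legs of the cycle: 0.5113 × 0.1975 = 0.10098175
For no arbitrage the full-cycle product must be 1, so the missing rate is 1 / 0.10098175 ≈ 9.902779.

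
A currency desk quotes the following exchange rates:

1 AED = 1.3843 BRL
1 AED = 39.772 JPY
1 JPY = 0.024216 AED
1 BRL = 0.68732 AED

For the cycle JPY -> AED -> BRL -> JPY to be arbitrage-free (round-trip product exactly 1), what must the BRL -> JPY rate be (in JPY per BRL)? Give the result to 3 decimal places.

Known legs of the cycle: 0.024216 × 1.3843 = 0.0335222088
For no arbitrage the full-cycle product must be 1, so the missing rate is 1 / 0.0335222088 ≈ 29.83097.

29.831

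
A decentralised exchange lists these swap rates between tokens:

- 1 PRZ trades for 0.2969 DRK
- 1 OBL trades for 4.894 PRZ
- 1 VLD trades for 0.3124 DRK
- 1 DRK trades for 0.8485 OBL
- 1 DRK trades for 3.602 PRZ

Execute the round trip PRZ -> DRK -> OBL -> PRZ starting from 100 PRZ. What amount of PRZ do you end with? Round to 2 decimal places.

100 PRZ × 0.2969 = 29.69 DRK
29.69 DRK × 0.8485 = 25.191965 OBL
25.191965 OBL × 4.894 = 123.28947671 PRZ

123.29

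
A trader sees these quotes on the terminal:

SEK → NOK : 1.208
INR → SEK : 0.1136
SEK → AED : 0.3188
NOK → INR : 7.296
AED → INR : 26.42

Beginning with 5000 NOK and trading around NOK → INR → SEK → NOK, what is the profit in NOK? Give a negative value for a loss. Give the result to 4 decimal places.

6.1066

5000 NOK × 7.296 = 36480 INR
36480 INR × 0.1136 = 4144.128 SEK
4144.128 SEK × 1.208 = 5006.106624 NOK
Net change: 5006.106624 − 5000 = 6.106624 NOK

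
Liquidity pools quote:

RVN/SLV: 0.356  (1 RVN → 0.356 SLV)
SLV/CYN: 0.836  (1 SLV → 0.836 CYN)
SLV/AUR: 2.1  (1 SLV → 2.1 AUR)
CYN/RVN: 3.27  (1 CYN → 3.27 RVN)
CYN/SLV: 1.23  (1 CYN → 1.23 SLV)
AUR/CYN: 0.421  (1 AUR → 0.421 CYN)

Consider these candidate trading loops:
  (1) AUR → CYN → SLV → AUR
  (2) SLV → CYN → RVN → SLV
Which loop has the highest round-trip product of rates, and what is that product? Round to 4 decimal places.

(1) 0.421 × 1.23 × 2.1 = 1.08744
(2) 0.836 × 3.27 × 0.356 = 0.97320
Highest is cycle (1) at 1.0874 (>1, arbitrage).

1.0874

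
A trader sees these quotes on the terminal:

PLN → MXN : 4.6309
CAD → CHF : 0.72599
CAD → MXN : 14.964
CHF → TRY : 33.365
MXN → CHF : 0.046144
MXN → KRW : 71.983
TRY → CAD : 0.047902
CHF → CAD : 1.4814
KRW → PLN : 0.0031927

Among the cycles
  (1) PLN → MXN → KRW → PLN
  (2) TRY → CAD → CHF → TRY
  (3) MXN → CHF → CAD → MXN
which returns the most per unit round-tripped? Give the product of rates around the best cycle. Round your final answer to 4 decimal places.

1.1603

(1) 4.6309 × 71.983 × 0.0031927 = 1.06427
(2) 0.047902 × 0.72599 × 33.365 = 1.16031
(3) 0.046144 × 1.4814 × 14.964 = 1.02290
Highest is cycle (2) at 1.1603 (>1, arbitrage).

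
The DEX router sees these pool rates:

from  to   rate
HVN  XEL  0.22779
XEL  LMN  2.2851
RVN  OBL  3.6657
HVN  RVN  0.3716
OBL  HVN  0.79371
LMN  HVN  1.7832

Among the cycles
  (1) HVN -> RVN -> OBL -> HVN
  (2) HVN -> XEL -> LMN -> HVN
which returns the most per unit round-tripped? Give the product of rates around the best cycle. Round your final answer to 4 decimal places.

1.0812

(1) 0.3716 × 3.6657 × 0.79371 = 1.08117
(2) 0.22779 × 2.2851 × 1.7832 = 0.92820
Highest is cycle (1) at 1.0812 (>1, arbitrage).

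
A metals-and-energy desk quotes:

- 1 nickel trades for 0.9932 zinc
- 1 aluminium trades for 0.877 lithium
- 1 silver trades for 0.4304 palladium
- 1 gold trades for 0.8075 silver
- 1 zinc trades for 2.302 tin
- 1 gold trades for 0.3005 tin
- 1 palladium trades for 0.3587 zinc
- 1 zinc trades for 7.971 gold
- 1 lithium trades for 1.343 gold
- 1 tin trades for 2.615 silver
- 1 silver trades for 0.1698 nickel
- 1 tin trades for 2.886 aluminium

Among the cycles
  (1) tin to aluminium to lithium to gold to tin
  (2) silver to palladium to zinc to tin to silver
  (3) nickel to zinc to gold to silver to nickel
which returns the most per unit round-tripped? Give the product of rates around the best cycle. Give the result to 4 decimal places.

(1) 2.886 × 0.877 × 1.343 × 0.3005 = 1.02145
(2) 0.4304 × 0.3587 × 2.302 × 2.615 = 0.92935
(3) 0.9932 × 7.971 × 0.8075 × 0.1698 = 1.08550
Highest is cycle (3) at 1.0855 (>1, arbitrage).

1.0855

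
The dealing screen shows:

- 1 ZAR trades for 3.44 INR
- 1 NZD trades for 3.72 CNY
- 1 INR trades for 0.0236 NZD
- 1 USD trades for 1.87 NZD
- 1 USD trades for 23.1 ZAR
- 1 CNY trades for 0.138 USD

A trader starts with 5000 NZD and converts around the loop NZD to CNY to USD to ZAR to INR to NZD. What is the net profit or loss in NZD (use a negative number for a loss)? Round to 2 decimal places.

-186.35

5000 NZD × 3.72 = 18600 CNY
18600 CNY × 0.138 = 2566.8 USD
2566.8 USD × 23.1 = 59293.08 ZAR
59293.08 ZAR × 3.44 = 203968.1952 INR
203968.1952 INR × 0.0236 = 4813.64940672 NZD
Net change: 4813.64940672 − 5000 = -186.35059328 NZD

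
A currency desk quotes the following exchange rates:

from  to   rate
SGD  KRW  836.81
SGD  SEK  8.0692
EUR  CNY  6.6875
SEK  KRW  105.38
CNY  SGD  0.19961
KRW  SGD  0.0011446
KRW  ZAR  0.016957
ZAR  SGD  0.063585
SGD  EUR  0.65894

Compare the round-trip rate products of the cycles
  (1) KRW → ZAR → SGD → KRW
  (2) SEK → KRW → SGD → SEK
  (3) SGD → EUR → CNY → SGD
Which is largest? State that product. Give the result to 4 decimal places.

0.9733

(1) 0.016957 × 0.063585 × 836.81 = 0.90226
(2) 105.38 × 0.0011446 × 8.0692 = 0.97329
(3) 0.65894 × 6.6875 × 0.19961 = 0.87961
Highest is cycle (2) at 0.9733 (≤1, no arbitrage).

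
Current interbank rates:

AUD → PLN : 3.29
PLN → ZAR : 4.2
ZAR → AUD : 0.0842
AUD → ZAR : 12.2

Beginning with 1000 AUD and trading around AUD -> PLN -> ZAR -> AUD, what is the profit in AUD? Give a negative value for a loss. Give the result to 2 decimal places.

163.48

1000 AUD × 3.29 = 3290 PLN
3290 PLN × 4.2 = 13818 ZAR
13818 ZAR × 0.0842 = 1163.4756 AUD
Net change: 1163.4756 − 1000 = 163.4756 AUD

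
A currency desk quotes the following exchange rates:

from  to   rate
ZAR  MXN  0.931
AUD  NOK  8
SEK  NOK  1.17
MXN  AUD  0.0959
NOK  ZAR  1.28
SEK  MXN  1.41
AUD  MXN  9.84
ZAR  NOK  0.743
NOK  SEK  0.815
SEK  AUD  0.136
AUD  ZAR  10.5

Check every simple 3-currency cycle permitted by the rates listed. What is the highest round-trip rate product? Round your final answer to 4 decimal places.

0.9375

AUD→ZAR→MXN→AUD: 10.5 × 0.931 × 0.0959 = 0.93747
AUD→NOK→SEK→AUD: 8 × 0.815 × 0.136 = 0.88672
Maximum is AUD→ZAR→MXN→AUD at 0.9375; no arbitrage — every cycle loses value.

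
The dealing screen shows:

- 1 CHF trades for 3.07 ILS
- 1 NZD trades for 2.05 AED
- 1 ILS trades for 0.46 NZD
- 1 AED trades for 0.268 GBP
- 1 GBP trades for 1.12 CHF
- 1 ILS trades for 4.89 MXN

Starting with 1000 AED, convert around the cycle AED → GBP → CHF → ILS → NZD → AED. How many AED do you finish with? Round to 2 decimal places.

868.97

1000 AED × 0.268 = 268 GBP
268 GBP × 1.12 = 300.16 CHF
300.16 CHF × 3.07 = 921.4912 ILS
921.4912 ILS × 0.46 = 423.885952 NZD
423.885952 NZD × 2.05 = 868.9662016 AED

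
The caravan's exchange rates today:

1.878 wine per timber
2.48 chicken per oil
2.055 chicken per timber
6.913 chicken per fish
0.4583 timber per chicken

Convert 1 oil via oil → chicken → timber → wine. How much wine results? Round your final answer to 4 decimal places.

2.1345

1 oil × 2.48 = 2.48 chicken
2.48 chicken × 0.4583 = 1.136584 timber
1.136584 timber × 1.878 = 2.134504752 wine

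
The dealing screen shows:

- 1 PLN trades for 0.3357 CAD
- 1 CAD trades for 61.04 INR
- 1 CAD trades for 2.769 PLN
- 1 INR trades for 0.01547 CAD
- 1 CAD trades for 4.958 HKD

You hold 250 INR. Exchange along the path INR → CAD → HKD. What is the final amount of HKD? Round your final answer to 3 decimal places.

250 INR × 0.01547 = 3.8675 CAD
3.8675 CAD × 4.958 = 19.175065 HKD

19.175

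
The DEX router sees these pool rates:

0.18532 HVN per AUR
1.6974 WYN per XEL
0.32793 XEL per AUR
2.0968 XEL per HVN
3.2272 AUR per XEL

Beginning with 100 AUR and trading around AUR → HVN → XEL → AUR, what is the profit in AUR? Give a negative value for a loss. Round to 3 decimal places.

100 AUR × 0.18532 = 18.532 HVN
18.532 HVN × 2.0968 = 38.8578976 XEL
38.8578976 XEL × 3.2272 = 125.40220713472 AUR
Net change: 125.40220713472 − 100 = 25.40220713472 AUR

25.402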